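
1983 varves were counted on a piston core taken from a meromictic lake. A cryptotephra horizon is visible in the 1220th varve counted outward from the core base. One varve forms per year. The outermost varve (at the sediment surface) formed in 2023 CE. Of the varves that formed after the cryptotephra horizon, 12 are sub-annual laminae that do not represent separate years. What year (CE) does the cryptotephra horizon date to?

1983 − 1220 = 763 varves lie beyond the cryptotephra horizon toward the sediment surface.
Removing the 12 false varves leaves 763 − 12 = 751 true varves beyond the cryptotephra horizon.
2023 − 751 = 1272 CE.

1272 CE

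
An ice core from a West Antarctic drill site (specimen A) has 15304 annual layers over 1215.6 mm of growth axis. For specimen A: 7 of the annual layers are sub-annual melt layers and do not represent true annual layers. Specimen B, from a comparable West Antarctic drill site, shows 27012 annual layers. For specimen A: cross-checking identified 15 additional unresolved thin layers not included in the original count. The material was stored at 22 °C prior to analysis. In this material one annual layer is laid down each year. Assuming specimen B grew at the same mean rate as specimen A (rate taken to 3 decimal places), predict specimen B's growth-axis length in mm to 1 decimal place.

2133.9 mm

Specimen A: correcting the raw count gives 15304 − 7 + 15 = 15312 true annual layers.
A: Mean rate = 1215.6 mm / 15312 years ≈ 0.079 mm/year.
Length of B = 0.079 × 27012 = 2133.9 mm.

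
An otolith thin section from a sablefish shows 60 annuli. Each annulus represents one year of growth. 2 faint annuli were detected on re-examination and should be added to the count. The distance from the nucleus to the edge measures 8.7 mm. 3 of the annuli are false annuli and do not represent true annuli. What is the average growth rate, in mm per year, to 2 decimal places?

0.15 mm per year

Adjusted count: 60 − 3 + 2 = 59 annuli.
Mean rate = 8.7 mm / 59 years ≈ 0.15 mm per year.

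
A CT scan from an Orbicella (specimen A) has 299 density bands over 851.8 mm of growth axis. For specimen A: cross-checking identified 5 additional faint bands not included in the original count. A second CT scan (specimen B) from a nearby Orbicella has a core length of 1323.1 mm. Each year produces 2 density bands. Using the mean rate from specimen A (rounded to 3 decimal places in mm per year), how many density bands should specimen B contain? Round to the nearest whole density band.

Specimen A: adjusted count: 299 + 5 = 304 density bands.
Specimen A: 304 density bands at 2 per year is 304 / 2 = 152 years.
A: Extension rate ≈ 851.8 / 152 = 5.604 mm/yr.
For B, 1323.1 / 5.604 = 236.10 years; at 2 density bands per year that is 236.10 × 2 ≈ 472 density bands.

472 density bands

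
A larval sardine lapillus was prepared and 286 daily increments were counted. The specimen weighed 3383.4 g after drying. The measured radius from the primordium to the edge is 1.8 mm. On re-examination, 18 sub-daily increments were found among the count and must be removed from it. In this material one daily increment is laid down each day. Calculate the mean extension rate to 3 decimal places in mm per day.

Adjusted count: 286 − 18 = 268 daily increments.
Mean rate = 1.8 mm / 268 days ≈ 0.007 mm per day.

0.007 mm per day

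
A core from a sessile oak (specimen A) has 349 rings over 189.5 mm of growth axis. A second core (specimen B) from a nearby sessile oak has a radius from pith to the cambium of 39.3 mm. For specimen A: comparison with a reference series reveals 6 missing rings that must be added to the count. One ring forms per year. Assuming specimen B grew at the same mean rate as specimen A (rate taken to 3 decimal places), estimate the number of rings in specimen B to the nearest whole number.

74 rings

Specimen A: after corrections the count is 349 + 6 = 355 rings.
A: Extension rate ≈ 189.5 / 355 = 0.534 mm/year.
B spans 39.3 / 0.534 = 73.60 years ≈ 74 rings.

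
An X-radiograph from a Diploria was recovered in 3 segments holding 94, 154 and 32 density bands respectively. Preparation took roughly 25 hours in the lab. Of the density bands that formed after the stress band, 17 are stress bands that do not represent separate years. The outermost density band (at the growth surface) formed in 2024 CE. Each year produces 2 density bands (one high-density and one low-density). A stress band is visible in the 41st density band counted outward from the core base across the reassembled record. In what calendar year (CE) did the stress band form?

1913 CE

Total density bands = 94 + 154 + 32 = 280.
The stress band sits at density band 41 from the core base, so 280 − 41 = 239 density bands formed after it.
Removing the 17 false density bands leaves 239 − 17 = 222 true density bands beyond the stress band.
With 2 density bands per year, 222 / 2 = 111 years.
Counting back 111 years from 2024 CE places the stress band in 2024 − 111 = 1913 CE.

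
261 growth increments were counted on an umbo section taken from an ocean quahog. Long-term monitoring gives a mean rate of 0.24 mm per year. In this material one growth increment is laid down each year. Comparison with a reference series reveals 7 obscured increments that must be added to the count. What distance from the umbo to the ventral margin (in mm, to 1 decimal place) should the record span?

64.3 mm

After corrections the count is 261 + 7 = 268 growth increments.
Length ≈ 0.24 × 268 = 64.3 mm.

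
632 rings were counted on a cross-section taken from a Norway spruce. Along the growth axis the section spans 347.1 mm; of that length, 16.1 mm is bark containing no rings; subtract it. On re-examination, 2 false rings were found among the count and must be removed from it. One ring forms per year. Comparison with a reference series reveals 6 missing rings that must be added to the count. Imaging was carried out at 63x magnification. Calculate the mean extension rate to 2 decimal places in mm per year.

0.52 mm per year

After corrections the count is 632 − 2 + 6 = 636 rings.
Removing the 16.1 mm offcut leaves 347.1 − 16.1 = 331.0 mm.
331.0 mm over 636 years gives 331.0 / 636 ≈ 0.52 mm per year.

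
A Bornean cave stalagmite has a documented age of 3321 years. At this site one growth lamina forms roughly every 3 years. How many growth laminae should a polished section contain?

One growth lamina every 3 years means 3321 / 3 = 1107 growth laminae.
So 1107 growth laminae should be present.

1107 growth laminae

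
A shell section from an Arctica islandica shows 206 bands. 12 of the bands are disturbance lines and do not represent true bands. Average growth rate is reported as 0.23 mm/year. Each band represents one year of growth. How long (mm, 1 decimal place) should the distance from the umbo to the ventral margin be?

After corrections the count is 206 − 12 = 194 bands.
Length ≈ 0.23 × 194 = 44.6 mm.

44.6 mm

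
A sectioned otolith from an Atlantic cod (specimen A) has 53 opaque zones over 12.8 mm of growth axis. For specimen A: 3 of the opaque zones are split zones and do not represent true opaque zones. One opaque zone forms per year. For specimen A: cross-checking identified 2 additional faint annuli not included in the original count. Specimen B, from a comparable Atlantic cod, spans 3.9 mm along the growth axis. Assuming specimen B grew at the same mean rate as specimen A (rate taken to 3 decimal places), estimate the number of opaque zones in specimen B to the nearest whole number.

16 opaque zones

Specimen A: true opaque zone count = 53 − 3 + 2 = 52.
A: Extension rate ≈ 12.8 / 52 = 0.246 mm/yr.
B spans 3.9 / 0.246 = 15.85 years ≈ 16 opaque zones.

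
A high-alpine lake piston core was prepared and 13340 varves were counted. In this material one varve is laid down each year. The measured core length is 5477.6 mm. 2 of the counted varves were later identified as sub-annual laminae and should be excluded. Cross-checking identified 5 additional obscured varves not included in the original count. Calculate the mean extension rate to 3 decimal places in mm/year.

True varve count = 13340 − 2 + 5 = 13343.
5477.6 mm over 13343 years gives 5477.6 / 13343 ≈ 0.411 mm/year.

0.411 mm/year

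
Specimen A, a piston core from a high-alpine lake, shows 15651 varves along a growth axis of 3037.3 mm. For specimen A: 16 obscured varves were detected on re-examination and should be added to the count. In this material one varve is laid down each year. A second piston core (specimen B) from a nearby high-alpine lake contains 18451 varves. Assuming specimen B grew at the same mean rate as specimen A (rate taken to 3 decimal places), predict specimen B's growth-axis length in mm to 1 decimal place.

Specimen A: adjusted count: 15651 + 16 = 15667 varves.
A: Extension rate ≈ 3037.3 / 15667 = 0.194 mm/year.
Length of B = 0.194 × 18451 = 3579.5 mm.

3579.5 mm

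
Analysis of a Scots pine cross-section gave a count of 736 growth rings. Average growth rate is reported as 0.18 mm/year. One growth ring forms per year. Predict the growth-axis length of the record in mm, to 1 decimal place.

736 years of growth are recorded.
Predicted length = 0.18 mm/year × 736 years = 132.5 mm.

132.5 mm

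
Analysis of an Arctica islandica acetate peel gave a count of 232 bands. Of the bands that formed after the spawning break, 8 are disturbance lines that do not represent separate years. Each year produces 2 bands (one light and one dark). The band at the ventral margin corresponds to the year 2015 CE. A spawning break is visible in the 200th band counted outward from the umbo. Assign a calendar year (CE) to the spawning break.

Between band 200 and the ventral margin there are 232 − 200 = 32 bands.
Removing the 8 false bands leaves 32 − 8 = 24 true bands beyond the spawning break.
Dividing by 2 bands per year: 24 / 2 = 12 years.
2015 − 12 = 2003 CE.

2003 CE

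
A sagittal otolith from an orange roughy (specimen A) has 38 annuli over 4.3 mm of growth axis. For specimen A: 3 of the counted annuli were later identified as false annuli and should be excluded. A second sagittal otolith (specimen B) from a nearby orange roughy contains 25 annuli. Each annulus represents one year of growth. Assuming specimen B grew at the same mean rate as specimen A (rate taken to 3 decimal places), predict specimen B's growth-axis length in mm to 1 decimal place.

Specimen A: after corrections the count is 38 − 3 = 35 annuli.
A: 4.3 mm over 35 years gives 4.3 / 35 ≈ 0.123 mm/yr.
B's length ≈ 0.123 × 25 = 3.1 mm.

3.1 mm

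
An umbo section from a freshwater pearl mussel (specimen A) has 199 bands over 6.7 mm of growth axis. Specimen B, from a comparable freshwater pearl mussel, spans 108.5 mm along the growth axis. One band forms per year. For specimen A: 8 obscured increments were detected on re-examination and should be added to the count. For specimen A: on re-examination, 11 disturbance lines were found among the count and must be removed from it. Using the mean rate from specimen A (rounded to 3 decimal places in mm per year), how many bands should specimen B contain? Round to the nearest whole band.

3191 bands

Specimen A: correcting the raw count gives 199 − 11 + 8 = 196 true bands.
A: 6.7 mm over 196 years gives 6.7 / 196 ≈ 0.034 mm/year.
For B, 108.5 / 0.034 = 3191.18 years ≈ 3191 bands.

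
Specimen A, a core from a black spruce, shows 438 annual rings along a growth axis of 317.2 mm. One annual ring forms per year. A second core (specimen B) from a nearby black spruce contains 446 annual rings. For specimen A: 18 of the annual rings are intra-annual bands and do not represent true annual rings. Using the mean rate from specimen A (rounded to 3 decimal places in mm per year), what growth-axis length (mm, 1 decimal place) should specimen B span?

336.7 mm

Specimen A: after corrections the count is 438 − 18 = 420 annual rings.
A: Extension rate ≈ 317.2 / 420 = 0.755 mm per year.
For B, 0.755 mm/year × 446 years = 336.7 mm.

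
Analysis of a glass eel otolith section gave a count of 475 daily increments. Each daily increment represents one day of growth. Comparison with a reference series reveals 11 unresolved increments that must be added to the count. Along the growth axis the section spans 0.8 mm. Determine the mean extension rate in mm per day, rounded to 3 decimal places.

Correcting the raw count gives 475 + 11 = 486 true daily increments.
0.8 mm over 486 days gives 0.8 / 486 ≈ 0.002 mm per day.

0.002 mm per day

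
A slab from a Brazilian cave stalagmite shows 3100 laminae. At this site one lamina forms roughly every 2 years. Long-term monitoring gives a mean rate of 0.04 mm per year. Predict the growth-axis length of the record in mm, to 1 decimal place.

248.0 mm

At 2 years per lamina, 3100 × 2 = 6200 years.
Length ≈ 0.04 × 6200 = 248.0 mm.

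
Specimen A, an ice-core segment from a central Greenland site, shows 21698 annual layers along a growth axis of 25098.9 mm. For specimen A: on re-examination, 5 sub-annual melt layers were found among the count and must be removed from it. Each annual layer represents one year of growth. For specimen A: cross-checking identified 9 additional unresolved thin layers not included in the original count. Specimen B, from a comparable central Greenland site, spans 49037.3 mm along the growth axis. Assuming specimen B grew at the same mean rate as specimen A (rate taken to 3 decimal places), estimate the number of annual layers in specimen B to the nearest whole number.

42383 annual layers

Specimen A: adjusted count: 21698 − 5 + 9 = 21702 annual layers.
A: Mean rate = 25098.9 mm / 21702 years ≈ 1.157 mm per year.
B spans 49037.3 / 1.157 = 42383.15 years ≈ 42383 annual layers.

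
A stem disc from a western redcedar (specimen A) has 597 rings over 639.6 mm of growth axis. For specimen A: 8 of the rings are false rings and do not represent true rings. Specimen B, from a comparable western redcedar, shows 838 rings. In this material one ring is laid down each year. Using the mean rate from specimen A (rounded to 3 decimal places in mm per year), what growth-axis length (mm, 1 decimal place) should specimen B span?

Specimen A: correcting the raw count gives 597 − 8 = 589 true rings.
A: Mean rate = 639.6 mm / 589 years ≈ 1.086 mm/yr.
B's length ≈ 1.086 × 838 = 910.1 mm.

910.1 mm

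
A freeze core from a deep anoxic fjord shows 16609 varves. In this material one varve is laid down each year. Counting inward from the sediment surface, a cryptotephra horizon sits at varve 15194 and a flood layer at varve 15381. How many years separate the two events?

187 yr

15381 − 15194 = 187 varves lie between the two events.
At one varve per year, 187 years elapsed between them.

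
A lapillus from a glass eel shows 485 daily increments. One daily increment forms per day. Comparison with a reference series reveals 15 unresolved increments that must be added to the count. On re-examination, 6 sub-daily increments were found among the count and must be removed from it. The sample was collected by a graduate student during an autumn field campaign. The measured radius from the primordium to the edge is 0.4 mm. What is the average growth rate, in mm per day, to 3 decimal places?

True daily increment count = 485 − 6 + 15 = 494.
Mean rate = 0.4 mm / 494 days ≈ 0.001 mm per day.

0.001 mm per day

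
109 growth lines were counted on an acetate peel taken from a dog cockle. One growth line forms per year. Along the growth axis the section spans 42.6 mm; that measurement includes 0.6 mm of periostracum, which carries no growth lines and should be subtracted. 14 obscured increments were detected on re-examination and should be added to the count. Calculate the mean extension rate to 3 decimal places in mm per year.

0.341 mm per year

Adjusted count: 109 + 14 = 123 growth lines.
The growth record spans 42.6 − 0.6 = 42.0 mm.
Mean rate = 42.0 mm / 123 years ≈ 0.341 mm per year.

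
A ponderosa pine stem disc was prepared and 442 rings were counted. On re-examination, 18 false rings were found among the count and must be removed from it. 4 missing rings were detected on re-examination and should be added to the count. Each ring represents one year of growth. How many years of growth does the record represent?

428 years

True ring count = 442 − 18 + 4 = 428.
With a one-to-one ring periodicity this is 428 years.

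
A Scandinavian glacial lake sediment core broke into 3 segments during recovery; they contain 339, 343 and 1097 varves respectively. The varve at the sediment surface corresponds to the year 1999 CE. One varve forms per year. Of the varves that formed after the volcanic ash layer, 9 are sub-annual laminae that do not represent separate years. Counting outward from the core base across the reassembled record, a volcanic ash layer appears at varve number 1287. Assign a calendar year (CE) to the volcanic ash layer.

1516 CE

Total varves = 339 + 343 + 1097 = 1779.
The volcanic ash layer sits at varve 1287 from the core base, so 1779 − 1287 = 492 varves formed after it.
Removing the 9 false varves leaves 492 − 9 = 483 true varves beyond the volcanic ash layer.
The varve at the sediment surface is 1999 CE, so the volcanic ash layer dates to 1999 − 483 = 1516 CE.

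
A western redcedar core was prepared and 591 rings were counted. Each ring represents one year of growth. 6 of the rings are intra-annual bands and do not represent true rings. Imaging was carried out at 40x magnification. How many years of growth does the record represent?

585 years

After corrections the count is 591 − 6 = 585 rings.
With a one-to-one ring periodicity this is 585 years.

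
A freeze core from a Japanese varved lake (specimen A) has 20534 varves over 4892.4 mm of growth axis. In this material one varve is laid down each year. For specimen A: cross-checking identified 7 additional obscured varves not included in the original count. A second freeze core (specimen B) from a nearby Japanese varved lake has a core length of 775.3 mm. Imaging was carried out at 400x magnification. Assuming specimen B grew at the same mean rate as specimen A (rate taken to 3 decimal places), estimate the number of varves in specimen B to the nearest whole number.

Specimen A: correcting the raw count gives 20534 + 7 = 20541 true varves.
A: Extension rate ≈ 4892.4 / 20541 = 0.238 mm/yr.
For B, 775.3 / 0.238 = 3257.56 years ≈ 3258 varves.

3258 varves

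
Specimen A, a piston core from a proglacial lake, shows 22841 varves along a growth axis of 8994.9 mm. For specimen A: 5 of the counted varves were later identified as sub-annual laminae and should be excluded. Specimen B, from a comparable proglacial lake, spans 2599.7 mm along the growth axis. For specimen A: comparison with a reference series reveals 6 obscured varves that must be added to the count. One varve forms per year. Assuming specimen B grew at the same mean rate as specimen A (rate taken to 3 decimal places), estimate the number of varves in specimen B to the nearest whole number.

6598 varves

Specimen A: correcting the raw count gives 22841 − 5 + 6 = 22842 true varves.
A: Extension rate ≈ 8994.9 / 22842 = 0.394 mm per year.
B spans 2599.7 / 0.394 = 6598.22 years ≈ 6598 varves.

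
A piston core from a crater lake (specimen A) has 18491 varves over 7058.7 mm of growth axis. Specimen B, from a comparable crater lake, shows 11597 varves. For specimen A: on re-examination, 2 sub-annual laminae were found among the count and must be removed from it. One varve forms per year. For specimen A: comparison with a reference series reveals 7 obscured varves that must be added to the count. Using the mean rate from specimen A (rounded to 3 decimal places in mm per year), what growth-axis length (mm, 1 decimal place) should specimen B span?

4430.1 mm

Specimen A: adjusted count: 18491 − 2 + 7 = 18496 varves.
A: Extension rate ≈ 7058.7 / 18496 = 0.382 mm/year.
Length of B = 0.382 × 11597 = 4430.1 mm.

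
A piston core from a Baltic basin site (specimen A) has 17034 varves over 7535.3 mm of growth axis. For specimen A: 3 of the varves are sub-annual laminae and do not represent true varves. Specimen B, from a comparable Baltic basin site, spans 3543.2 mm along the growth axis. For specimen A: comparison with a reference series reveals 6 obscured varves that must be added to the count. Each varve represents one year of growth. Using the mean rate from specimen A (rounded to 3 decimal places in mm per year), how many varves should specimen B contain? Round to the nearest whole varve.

8016 varves

Specimen A: true varve count = 17034 − 3 + 6 = 17037.
A: Extension rate ≈ 7535.3 / 17037 = 0.442 mm per year.
Specimen B: 3543.2 mm / 0.442 mm per year = 8016.29 years ≈ 8016 varves.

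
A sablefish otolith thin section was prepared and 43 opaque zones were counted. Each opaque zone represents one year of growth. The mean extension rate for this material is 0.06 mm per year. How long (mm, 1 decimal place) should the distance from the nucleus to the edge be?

43 years of growth are recorded.
Predicted length = 0.06 mm/year × 43 years = 2.6 mm.

2.6 mm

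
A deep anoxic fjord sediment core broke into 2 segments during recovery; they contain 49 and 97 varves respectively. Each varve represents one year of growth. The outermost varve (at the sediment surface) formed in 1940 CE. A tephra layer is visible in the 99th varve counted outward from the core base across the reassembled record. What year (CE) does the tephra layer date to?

Total varves = 49 + 97 = 146.
146 − 99 = 47 varves lie beyond the tephra layer toward the sediment surface.
1940 − 47 = 1893 CE.

1893 CE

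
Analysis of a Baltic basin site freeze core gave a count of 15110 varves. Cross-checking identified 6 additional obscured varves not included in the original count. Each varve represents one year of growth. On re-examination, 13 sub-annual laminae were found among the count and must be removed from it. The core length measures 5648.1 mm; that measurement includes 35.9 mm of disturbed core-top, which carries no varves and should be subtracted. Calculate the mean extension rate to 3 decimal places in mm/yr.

Adjusted count: 15110 − 13 + 6 = 15103 varves.
The growth record spans 5648.1 − 35.9 = 5612.2 mm.
5612.2 mm over 15103 years gives 5612.2 / 15103 ≈ 0.372 mm/yr.

0.372 mm/yr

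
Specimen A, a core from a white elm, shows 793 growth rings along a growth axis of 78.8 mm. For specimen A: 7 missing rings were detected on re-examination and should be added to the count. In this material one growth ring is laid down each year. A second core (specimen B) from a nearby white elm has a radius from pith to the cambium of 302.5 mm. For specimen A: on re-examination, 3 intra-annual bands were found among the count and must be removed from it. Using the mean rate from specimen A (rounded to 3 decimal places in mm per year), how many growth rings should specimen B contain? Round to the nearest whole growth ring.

Specimen A: true growth ring count = 793 − 3 + 7 = 797.
A: Extension rate ≈ 78.8 / 797 = 0.099 mm/year.
For B, 302.5 / 0.099 = 3055.56 years ≈ 3056 growth rings.

3056 growth rings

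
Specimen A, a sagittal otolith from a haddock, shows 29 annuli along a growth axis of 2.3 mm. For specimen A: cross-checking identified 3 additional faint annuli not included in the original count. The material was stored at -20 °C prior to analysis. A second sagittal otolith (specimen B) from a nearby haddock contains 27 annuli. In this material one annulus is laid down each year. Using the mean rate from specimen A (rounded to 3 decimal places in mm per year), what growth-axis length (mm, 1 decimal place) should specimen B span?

Specimen A: adjusted count: 29 + 3 = 32 annuli.
A: 2.3 mm over 32 years gives 2.3 / 32 ≈ 0.072 mm/yr.
For B, 0.072 mm/year × 27 years = 1.9 mm.

1.9 mm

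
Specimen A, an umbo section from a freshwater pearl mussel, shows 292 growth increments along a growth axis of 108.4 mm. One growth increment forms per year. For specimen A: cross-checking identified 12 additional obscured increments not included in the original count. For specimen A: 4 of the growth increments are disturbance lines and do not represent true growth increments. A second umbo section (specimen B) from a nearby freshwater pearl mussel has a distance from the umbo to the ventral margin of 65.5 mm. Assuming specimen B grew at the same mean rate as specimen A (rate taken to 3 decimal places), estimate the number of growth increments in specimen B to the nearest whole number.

181 growth increments

Specimen A: adjusted count: 292 − 4 + 12 = 300 growth increments.
A: Extension rate ≈ 108.4 / 300 = 0.361 mm/year.
For B, 65.5 / 0.361 = 181.44 years ≈ 181 growth increments.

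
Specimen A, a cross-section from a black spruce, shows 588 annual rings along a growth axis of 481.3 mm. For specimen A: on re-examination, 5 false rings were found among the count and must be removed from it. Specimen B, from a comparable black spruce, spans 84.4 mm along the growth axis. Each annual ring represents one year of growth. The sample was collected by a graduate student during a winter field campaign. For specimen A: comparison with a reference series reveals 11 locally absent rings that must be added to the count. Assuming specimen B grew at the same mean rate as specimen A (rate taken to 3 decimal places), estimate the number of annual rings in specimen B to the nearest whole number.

104 annual rings

Specimen A: adjusted count: 588 − 5 + 11 = 594 annual rings.
A: Mean rate = 481.3 mm / 594 years ≈ 0.810 mm/yr.
Specimen B: 84.4 mm / 0.810 mm per year = 104.20 years ≈ 104 annual rings.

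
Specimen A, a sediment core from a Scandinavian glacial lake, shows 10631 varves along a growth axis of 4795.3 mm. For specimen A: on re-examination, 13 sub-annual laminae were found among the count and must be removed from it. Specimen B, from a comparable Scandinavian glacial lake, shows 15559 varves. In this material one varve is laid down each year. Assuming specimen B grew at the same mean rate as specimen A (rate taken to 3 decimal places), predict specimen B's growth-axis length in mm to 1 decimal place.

Specimen A: true varve count = 10631 − 13 = 10618.
A: Extension rate ≈ 4795.3 / 10618 = 0.452 mm/year.
B's length ≈ 0.452 × 15559 = 7032.7 mm.

7032.7 mm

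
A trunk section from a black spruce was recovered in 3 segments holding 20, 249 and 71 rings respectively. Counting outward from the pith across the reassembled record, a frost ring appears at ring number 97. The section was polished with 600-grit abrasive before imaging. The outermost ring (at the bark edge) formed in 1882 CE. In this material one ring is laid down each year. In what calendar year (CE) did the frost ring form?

Total rings = 20 + 249 + 71 = 340.
Between ring 97 and the bark edge there are 340 − 97 = 243 rings.
The ring at the bark edge is 1882 CE, so the frost ring dates to 1882 − 243 = 1639 CE.

1639 CE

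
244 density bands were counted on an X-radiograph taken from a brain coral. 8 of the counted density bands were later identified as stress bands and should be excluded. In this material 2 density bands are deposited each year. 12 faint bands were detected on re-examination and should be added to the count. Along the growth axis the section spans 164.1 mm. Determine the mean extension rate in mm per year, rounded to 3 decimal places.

1.323 mm per year

Correcting the raw count gives 244 − 8 + 12 = 248 true density bands.
248 density bands at 2 per year is 248 / 2 = 124 years.
164.1 mm over 124 years gives 164.1 / 124 ≈ 1.323 mm per year.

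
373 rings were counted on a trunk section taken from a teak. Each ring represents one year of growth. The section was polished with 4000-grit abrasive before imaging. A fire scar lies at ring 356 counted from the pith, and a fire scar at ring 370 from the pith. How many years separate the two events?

Separation: 370 − 356 = 14 rings.
That is 14 years at one ring per year.

14 years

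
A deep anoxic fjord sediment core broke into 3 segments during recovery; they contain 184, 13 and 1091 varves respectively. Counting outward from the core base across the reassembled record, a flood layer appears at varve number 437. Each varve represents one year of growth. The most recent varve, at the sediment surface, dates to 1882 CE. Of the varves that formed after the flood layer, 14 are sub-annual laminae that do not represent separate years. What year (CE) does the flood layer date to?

1045 CE

Total varves = 184 + 13 + 1091 = 1288.
1288 − 437 = 851 varves lie beyond the flood layer toward the sediment surface.
851 − 14 false = 837 true varves after the flood layer.
The varve at the sediment surface is 1882 CE, so the flood layer dates to 1882 − 837 = 1045 CE.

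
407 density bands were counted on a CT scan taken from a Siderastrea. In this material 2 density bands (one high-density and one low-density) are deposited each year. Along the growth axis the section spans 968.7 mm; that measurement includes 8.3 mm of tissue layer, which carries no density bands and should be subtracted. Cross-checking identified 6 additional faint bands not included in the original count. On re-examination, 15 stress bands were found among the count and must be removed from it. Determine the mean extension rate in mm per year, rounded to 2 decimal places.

4.83 mm per year

After corrections the count is 407 − 15 + 6 = 398 density bands.
With 2 density bands per year, 398 / 2 = 199 years.
Net length = 968.7 − 8.3 = 960.4 mm.
Extension rate ≈ 960.4 / 199 = 4.83 mm per year.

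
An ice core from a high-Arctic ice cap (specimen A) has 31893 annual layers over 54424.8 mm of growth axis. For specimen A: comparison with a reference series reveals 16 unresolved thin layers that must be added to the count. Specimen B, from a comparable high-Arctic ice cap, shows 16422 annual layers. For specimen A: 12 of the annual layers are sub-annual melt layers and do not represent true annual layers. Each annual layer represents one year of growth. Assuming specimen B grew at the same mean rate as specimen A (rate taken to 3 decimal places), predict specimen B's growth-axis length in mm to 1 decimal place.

Specimen A: correcting the raw count gives 31893 − 12 + 16 = 31897 true annual layers.
A: Extension rate ≈ 54424.8 / 31897 = 1.706 mm/yr.
Length of B = 1.706 × 16422 = 28015.9 mm.

28015.9 mm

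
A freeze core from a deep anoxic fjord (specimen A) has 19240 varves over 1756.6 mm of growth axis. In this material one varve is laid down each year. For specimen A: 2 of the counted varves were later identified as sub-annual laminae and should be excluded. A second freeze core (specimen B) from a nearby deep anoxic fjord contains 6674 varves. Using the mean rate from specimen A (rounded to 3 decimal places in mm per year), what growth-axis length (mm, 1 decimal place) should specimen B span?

607.3 mm

Specimen A: correcting the raw count gives 19240 − 2 = 19238 true varves.
A: 1756.6 mm over 19238 years gives 1756.6 / 19238 ≈ 0.091 mm/yr.
B's length ≈ 0.091 × 6674 = 607.3 mm.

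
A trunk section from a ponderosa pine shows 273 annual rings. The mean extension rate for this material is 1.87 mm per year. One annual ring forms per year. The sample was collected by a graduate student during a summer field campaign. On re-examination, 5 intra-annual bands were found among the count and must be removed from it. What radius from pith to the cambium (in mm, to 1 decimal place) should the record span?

Adjusted count: 273 − 5 = 268 annual rings.
Predicted length = 1.87 mm/year × 268 years = 501.2 mm.

501.2 mm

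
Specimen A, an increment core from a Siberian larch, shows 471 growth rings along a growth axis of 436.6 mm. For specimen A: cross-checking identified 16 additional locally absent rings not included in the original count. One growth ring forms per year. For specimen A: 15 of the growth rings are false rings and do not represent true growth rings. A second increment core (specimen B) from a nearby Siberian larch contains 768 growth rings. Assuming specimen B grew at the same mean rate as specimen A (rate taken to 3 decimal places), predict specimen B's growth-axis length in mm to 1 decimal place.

Specimen A: after corrections the count is 471 − 15 + 16 = 472 growth rings.
A: 436.6 mm over 472 years gives 436.6 / 472 ≈ 0.925 mm/yr.
For B, 0.925 mm/year × 768 years = 710.4 mm.

710.4 mm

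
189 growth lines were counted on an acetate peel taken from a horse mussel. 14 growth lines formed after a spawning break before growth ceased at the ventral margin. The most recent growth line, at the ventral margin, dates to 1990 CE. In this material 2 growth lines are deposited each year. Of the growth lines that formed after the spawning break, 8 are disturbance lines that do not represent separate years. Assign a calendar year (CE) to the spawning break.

14 growth lines formed after the spawning break.
Removing the 8 false growth lines leaves 14 − 8 = 6 true growth lines beyond the spawning break.
6 growth lines at 2 per year is 6 / 2 = 3 years.
1990 − 3 = 1987 CE.

1987 CE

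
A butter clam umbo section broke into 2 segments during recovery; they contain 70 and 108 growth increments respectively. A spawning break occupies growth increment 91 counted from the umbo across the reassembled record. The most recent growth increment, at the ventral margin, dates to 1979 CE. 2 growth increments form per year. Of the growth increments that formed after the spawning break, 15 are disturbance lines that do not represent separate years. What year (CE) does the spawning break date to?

1943 CE

Total growth increments = 70 + 108 = 178.
178 − 91 = 87 growth increments lie beyond the spawning break toward the ventral margin.
Removing the 15 false growth increments leaves 87 − 15 = 72 true growth increments beyond the spawning break.
With 2 growth increments per year, 72 / 2 = 36 years.
The growth increment at the ventral margin is 1979 CE, so the spawning break dates to 1979 − 36 = 1943 CE.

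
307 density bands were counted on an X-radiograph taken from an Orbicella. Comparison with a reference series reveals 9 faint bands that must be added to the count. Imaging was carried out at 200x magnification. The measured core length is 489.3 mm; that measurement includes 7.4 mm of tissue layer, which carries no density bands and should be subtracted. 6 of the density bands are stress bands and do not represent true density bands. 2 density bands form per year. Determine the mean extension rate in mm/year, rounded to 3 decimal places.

Correcting the raw count gives 307 − 6 + 9 = 310 true density bands.
With 2 density bands per year, 310 / 2 = 155 years.
Net length = 489.3 − 7.4 = 481.9 mm.
Extension rate ≈ 481.9 / 155 = 3.109 mm/year.

3.109 mm/year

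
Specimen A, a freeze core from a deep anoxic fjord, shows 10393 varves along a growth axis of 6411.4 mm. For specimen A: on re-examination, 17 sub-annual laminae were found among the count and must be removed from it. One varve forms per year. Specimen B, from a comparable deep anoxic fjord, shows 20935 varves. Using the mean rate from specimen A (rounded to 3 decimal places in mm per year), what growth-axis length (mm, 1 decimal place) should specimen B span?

Specimen A: true varve count = 10393 − 17 = 10376.
A: 6411.4 mm over 10376 years gives 6411.4 / 10376 ≈ 0.618 mm per year.
For B, 0.618 mm/year × 20935 years = 12937.8 mm.

12937.8 mm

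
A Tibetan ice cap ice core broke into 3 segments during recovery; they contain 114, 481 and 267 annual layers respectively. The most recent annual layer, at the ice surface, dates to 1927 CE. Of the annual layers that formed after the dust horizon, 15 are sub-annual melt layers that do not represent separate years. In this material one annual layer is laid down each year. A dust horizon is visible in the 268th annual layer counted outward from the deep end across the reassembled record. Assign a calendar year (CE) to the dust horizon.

1348 CE

Total annual layers = 114 + 481 + 267 = 862.
The dust horizon sits at annual layer 268 from the deep end, so 862 − 268 = 594 annual layers formed after it.
Excluding 15 false annual layers: 594 − 15 = 579.
Counting back 579 years from 1927 CE places the dust horizon in 1927 − 579 = 1348 CE.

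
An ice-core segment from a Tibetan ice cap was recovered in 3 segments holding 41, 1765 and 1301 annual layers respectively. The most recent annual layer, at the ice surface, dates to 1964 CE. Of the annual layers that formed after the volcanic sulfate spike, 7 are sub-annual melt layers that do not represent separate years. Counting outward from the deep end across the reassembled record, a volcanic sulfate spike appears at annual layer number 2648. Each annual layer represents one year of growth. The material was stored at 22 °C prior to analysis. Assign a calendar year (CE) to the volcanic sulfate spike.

1512 CE

Total annual layers = 41 + 1765 + 1301 = 3107.
Between annual layer 2648 and the ice surface there are 3107 − 2648 = 459 annual layers.
459 − 7 false = 452 true annual layers after the volcanic sulfate spike.
Counting back 452 years from 1964 CE places the volcanic sulfate spike in 1964 − 452 = 1512 CE.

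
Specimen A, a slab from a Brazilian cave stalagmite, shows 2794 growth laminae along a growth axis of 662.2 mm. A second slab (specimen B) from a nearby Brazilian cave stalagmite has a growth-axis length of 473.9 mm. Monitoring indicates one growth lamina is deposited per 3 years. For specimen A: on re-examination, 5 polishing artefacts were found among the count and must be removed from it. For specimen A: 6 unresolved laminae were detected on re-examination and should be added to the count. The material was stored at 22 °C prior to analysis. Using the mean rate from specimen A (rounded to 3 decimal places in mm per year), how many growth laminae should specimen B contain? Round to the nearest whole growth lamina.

2000 growth laminae

Specimen A: correcting the raw count gives 2794 − 5 + 6 = 2795 true growth laminae.
Specimen A: 2795 growth laminae at 3 years each span 2795 × 3 = 8385 years.
A: 662.2 mm over 8385 years gives 662.2 / 8385 ≈ 0.079 mm/yr.
B spans 473.9 / 0.079 = 5998.73 years; at 3 years per growth lamina that is 5998.73 / 3 ≈ 2000 growth laminae.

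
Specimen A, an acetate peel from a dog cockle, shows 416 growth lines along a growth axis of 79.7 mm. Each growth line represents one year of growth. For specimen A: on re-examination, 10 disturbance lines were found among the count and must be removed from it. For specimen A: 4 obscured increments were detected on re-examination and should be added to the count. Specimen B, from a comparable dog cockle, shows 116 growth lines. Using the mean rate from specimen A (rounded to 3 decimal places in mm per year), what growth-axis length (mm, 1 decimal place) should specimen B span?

22.5 mm

Specimen A: adjusted count: 416 − 10 + 4 = 410 growth lines.
A: Extension rate ≈ 79.7 / 410 = 0.194 mm per year.
Length of B = 0.194 × 116 = 22.5 mm.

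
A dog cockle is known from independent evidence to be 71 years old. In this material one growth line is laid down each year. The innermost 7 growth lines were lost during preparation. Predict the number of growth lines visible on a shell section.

64 growth lines

At one growth line per year, 71 years correspond to 71 growth lines.
Less the 7 uncaptured growth lines: 71 − 7 = 64.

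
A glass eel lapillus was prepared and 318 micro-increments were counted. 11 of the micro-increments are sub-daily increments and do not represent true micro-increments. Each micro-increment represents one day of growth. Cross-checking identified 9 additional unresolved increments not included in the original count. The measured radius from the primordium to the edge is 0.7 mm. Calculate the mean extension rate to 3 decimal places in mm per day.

0.002 mm per day

True micro-increment count = 318 − 11 + 9 = 316.
Mean rate = 0.7 mm / 316 days ≈ 0.002 mm per day.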